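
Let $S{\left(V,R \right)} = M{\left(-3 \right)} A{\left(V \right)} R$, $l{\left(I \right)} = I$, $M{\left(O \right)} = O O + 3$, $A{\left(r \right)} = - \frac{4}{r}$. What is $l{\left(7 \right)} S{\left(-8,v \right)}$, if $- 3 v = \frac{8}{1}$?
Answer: $-112$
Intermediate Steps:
$M{\left(O \right)} = 3 + O^{2}$ ($M{\left(O \right)} = O^{2} + 3 = 3 + O^{2}$)
$v = - \frac{8}{3}$ ($v = - \frac{8 \cdot 1^{-1}}{3} = - \frac{8 \cdot 1}{3} = \left(- \frac{1}{3}\right) 8 = - \frac{8}{3} \approx -2.6667$)
$S{\left(V,R \right)} = - \frac{48 R}{V}$ ($S{\left(V,R \right)} = \left(3 + \left(-3\right)^{2}\right) \left(- \frac{4}{V}\right) R = \left(3 + 9\right) \left(- \frac{4}{V}\right) R = 12 \left(- \frac{4}{V}\right) R = - \frac{48}{V} R = - \frac{48 R}{V}$)
$l{\left(7 \right)} S{\left(-8,v \right)} = 7 \left(\left(-48\right) \left(- \frac{8}{3}\right) \frac{1}{-8}\right) = 7 \left(\left(-48\right) \left(- \frac{8}{3}\right) \left(- \frac{1}{8}\right)\right) = 7 \left(-16\right) = -112$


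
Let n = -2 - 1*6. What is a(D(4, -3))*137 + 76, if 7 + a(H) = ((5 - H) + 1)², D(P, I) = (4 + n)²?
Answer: 12817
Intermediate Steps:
n = -8 (n = -2 - 6 = -8)
D(P, I) = 16 (D(P, I) = (4 - 8)² = (-4)² = 16)
a(H) = -7 + (6 - H)² (a(H) = -7 + ((5 - H) + 1)² = -7 + (6 - H)²)
a(D(4, -3))*137 + 76 = (-7 + (-6 + 16)²)*137 + 76 = (-7 + 10²)*137 + 76 = (-7 + 100)*137 + 76 = 93*137 + 76 = 12741 + 76 = 12817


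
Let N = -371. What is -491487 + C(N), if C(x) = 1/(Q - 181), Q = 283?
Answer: -50131673/102 ≈ -4.9149e+5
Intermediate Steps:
C(x) = 1/102 (C(x) = 1/(283 - 181) = 1/102)
-491487 + C(N) = -491487 + 1/102 = -50131673/102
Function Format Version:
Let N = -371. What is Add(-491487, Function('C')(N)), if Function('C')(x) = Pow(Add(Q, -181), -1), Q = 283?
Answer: Rational(-50131673, 102) ≈ -4.9149e+5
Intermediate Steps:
Function('C')(x) = Rational(1, 102) (Function('C')(x) = Pow(Add(283, -181), -1) = Pow(102, -1) = Rational(1, 102))
Add(-491487, Function('C')(N)) = Add(-491487, Rational(1, 102)) = Rational(-50131673, 102)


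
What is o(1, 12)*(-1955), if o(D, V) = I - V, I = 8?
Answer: 7820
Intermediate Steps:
o(D, V) = 8 - V
o(1, 12)*(-1955) = (8 - 1*12)*(-1955) = (8 - 12)*(-1955) = -4*(-1955) = 7820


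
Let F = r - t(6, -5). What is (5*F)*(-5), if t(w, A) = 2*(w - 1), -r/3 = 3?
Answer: 475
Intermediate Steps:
r = -9 (r = -3*3 = -9)
t(w, A) = -2 + 2*w (t(w, A) = 2*(-1 + w) = -2 + 2*w)
F = -19 (F = -9 - (-2 + 2*6) = -9 - (-2 + 12) = -9 - 1*10 = -9 - 10 = -19)
(5*F)*(-5) = (5*(-19))*(-5) = -95*(-5) = 475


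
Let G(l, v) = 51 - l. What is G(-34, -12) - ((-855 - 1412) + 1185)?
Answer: 1167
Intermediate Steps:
G(-34, -12) - ((-855 - 1412) + 1185) = (51 - 1*(-34)) - ((-855 - 1412) + 1185) = (51 + 34) - (-2267 + 1185) = 85 - 1*(-1082) = 85 + 1082 = 1167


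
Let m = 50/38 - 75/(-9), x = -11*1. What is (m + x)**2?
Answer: 5929/3249 ≈ 1.8249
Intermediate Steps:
x = -11
m = 550/57 (m = 50*(1/38) - 75*(-1/9) = 25/19 + 25/3 = 550/57 ≈ 9.6491)
(m + x)**2 = (550/57 - 11)**2 = (-77/57)**2 = 5929/3249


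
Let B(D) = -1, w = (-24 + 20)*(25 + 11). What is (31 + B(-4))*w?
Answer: -4320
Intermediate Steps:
w = -144 (w = -4*36 = -144)
(31 + B(-4))*w = (31 - 1)*(-144) = 30*(-144) = -4320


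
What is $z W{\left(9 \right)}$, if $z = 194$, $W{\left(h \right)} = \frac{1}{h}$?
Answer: $\frac{194}{9} \approx 21.556$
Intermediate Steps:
$z W{\left(9 \right)} = \frac{194}{9}$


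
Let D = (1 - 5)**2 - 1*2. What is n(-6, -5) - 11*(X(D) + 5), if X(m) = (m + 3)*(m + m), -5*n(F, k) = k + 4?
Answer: -26454/5 ≈ -5290.8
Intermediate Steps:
n(F, k) = -4/5 - k/5 (n(F, k) = -(k + 4)/5 = -(4 + k)/5 = -4/5 - k/5)
D = 14 (D = (-4)**2 - 2 = 16 - 2 = 14)
X(m) = 2*m*(3 + m) (X(m) = (3 + m)*(2*m) = 2*m*(3 + m))
n(-6, -5) - 11*(X(D) + 5) = (-4/5 - 1/5*(-5)) - 11*(2*14*(3 + 14) + 5) = (-4/5 + 1) - 11*(2*14*17 + 5) = 1/5 - 11*(476 + 5) = 1/5 - 11*481 = 1/5 - 5291 = -26454/5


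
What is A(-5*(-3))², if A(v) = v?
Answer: 225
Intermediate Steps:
A(-5*(-3))² = (-5*(-3))² = 15² = 225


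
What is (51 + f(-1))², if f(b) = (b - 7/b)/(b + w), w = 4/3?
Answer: 4761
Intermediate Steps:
w = 4/3 (w = 4*(⅓) = 4/3 ≈ 1.3333)
f(b) = (b - 7/b)/(4/3 + b) (f(b) = (b - 7/b)/(b + 4/3) = (b - 7/b)/(4/3 + b))
(51 + f(-1))² = (51 + 3*(-7 + (-1)²)/(-1*(4 + 3*(-1))))² = (51 + 3*(-1)*(-7 + 1)/(4 - 3))² = (51 + 3*(-1)*(-6)/1)² = (51 + 3*(-1)*1*(-6))² = (51 + 18)² = 69² = 4761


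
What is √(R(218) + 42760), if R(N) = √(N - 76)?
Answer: √(42760 + √142) ≈ 206.81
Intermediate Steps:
R(N) = √(-76 + N)
√(R(218) + 42760) = √(√(-76 + 218) + 42760) = √(√142 + 42760) = √(42760 + √142)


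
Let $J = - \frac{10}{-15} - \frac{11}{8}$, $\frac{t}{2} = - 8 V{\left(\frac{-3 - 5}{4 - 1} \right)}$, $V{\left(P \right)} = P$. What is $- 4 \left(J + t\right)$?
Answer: $- \frac{1007}{6} \approx -167.83$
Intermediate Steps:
$t = \frac{128}{3}$ ($t = 2 \left(- 8 \frac{-3 - 5}{4 - 1}\right) = 2 \left(- 8 \left(- \frac{8}{3}\right)\right) = 2 \left(- 8 \left(\left(-8\right) \frac{1}{3}\right)\right) = 2 \left(\left(-8\right) \left(- \frac{8}{3}\right)\right) = 2 \cdot \frac{64}{3} = \frac{128}{3} \approx 42.667$)
$J = - \frac{17}{24}$ ($J = \left(-10\right) \left(- \frac{1}{15}\right) - \frac{11}{8} = \frac{2}{3} - \frac{11}{8} = - \frac{17}{24} \approx -0.70833$)
$- 4 \left(J + t\right) = - 4 \left(- \frac{17}{24} + \frac{128}{3}\right) = \left(-4\right) \frac{1007}{24} = - \frac{1007}{6}$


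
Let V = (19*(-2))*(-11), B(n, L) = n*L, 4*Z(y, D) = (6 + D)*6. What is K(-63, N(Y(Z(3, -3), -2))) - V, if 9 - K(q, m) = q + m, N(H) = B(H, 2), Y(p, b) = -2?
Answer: -342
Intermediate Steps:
Z(y, D) = 9 + 3*D/2 (Z(y, D) = ((6 + D)*6)/4 = (36 + 6*D)/4 = 9 + 3*D/2)
B(n, L) = L*n
N(H) = 2*H
K(q, m) = 9 - m - q (K(q, m) = 9 - (q + m) = 9 - (m + q) = 9 + (-m - q) = 9 - m - q)
V = 418 (V = -38*(-11) = 418)
K(-63, N(Y(Z(3, -3), -2))) - V = (9 - 2*(-2) - 1*(-63)) - 1*418 = (9 - 1*(-4) + 63) - 418 = (9 + 4 + 63) - 418 = 76 - 418 = -342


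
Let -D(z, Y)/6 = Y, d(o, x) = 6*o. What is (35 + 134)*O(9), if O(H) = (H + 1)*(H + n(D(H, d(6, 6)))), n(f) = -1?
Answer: 13520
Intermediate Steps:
D(z, Y) = -6*Y
O(H) = (1 + H)*(-1 + H) (O(H) = (H + 1)*(H - 1) = (1 + H)*(-1 + H))
(35 + 134)*O(9) = (35 + 134)*(-1 + 9²) = 169*(-1 + 81) = 169*80 = 13520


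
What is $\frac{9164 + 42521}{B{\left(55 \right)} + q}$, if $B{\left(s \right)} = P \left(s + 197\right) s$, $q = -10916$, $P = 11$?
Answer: $\frac{51685}{141544} \approx 0.36515$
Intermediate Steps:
$B{\left(s \right)} = s \left(2167 + 11 s\right)$ ($B{\left(s \right)} = 11 \left(s + 197\right) s = 11 \left(197 + s\right) s = \left(2167 + 11 s\right) s = s \left(2167 + 11 s\right)$)
$\frac{9164 + 42521}{B{\left(55 \right)} + q} = \frac{9164 + 42521}{11 \cdot 55 \left(197 + 55\right) - 10916} = \frac{51685}{11 \cdot 55 \cdot 252 - 10916} = \frac{51685}{152460 - 10916} = \frac{51685}{141544}$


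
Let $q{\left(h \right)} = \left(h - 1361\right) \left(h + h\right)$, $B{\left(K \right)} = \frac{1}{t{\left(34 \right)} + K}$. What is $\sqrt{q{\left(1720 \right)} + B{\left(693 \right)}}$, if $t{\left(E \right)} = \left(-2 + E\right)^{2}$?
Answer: $\frac{\sqrt{3640771993157}}{1717} \approx 1111.3$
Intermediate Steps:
$B{\left(K \right)} = \frac{1}{1024 + K}$ ($B{\left(K \right)} = \frac{1}{\left(-2 + 34\right)^{2} + K} = \frac{1}{32^{2} + K} = \frac{1}{1024 + K}$)
$q{\left(h \right)} = 2 h \left(-1361 + h\right)$ ($q{\left(h \right)} = \left(-1361 + h\right) 2 h = 2 h \left(-1361 + h\right)$)
$\sqrt{q{\left(1720 \right)} + B{\left(693 \right)}} = \sqrt{2 \cdot 1720 \left(-1361 + 1720\right) + \frac{1}{1024 + 693}} = \sqrt{2 \cdot 1720 \cdot 359 + \frac{1}{1717}} = \sqrt{1234960 + \frac{1}{1717}} = \sqrt{\frac{2120426321}{1717}} = \frac{\sqrt{3640771993157}}{1717}$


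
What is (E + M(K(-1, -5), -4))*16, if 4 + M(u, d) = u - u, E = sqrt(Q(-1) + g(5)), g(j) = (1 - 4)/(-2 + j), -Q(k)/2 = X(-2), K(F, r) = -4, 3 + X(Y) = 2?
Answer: -48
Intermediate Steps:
X(Y) = -1 (X(Y) = -3 + 2 = -1)
Q(k) = 2 (Q(k) = -2*(-1) = 2)
g(j) = -3/(-2 + j)
E = 1 (E = sqrt(2 - 3/(-2 + 5)) = sqrt(2 - 3/3) = sqrt(2 - 3*1/3) = sqrt(2 - 1) = sqrt(1) = 1)
M(u, d) = -4 (M(u, d) = -4 + (u - u) = -4 + 0 = -4)
(E + M(K(-1, -5), -4))*16 = (1 - 4)*16 = -3*16 = -48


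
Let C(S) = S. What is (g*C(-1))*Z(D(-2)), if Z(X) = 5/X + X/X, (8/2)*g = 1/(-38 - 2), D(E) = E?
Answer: -3/320 ≈ -0.0093750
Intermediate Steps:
g = -1/160 (g = 1/(4*(-38 - 2)) = (¼)/(-40) = (¼)*(-1/40) = -1/160 ≈ -0.0062500)
Z(X) = 1 + 5/X (Z(X) = 5/X + 1 = 1 + 5/X)
(g*C(-1))*Z(D(-2)) = (-1/160*(-1))*((5 - 2)/(-2)) = (-½*3)/160 = (1/160)*(-3/2) = -3/320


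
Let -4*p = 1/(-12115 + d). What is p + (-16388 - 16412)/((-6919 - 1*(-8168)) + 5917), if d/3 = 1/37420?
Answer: -7434796551835/1624329033151 ≈ -4.5771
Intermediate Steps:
d = 3/37420 ≈ 8.0171e-5
p = 9355/453343297 (p = -1/(4*(-12115 + 3/37420)) = -1/(4*(-453343297/37420)) = -1/4*(-37420/453343297) = 9355/453343297 ≈ 2.0636e-5)
p + (-16388 - 16412)/((-6919 - 1*(-8168)) + 5917) = 9355/453343297 + (-16388 - 16412)/((-6919 - 1*(-8168)) + 5917) = 9355/453343297 - 32800/((-6919 + 8168) + 5917) = 9355/453343297 - 32800/(1249 + 5917) = 9355/453343297 - 32800/7166 = 9355/453343297 - 32800*1/7166 = 9355/453343297 - 16400/3583 = -7434796551835/1624329033151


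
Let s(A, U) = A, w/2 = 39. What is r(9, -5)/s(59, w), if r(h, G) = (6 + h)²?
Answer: 225/59 ≈ 3.8136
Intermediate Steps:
w = 78 (w = 2*39 = 78)
r(9, -5)/s(59, w) = (6 + 9)²/59 = 15²*(1/59) = 225*(1/59) = 225/59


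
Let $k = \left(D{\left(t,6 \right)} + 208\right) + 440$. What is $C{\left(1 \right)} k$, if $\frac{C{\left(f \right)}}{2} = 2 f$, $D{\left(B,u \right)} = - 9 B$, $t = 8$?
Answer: $2304$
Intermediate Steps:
$k = 576$ ($k = \left(\left(-9\right) 8 + 208\right) + 440 = \left(-72 + 208\right) + 440 = 136 + 440 = 576$)
$C{\left(f \right)} = 4 f$ ($C{\left(f \right)} = 2 \cdot 2 f = 4 f$)
$C{\left(1 \right)} k = 4 \cdot 1 \cdot 576 = 4 \cdot 576 = 2304$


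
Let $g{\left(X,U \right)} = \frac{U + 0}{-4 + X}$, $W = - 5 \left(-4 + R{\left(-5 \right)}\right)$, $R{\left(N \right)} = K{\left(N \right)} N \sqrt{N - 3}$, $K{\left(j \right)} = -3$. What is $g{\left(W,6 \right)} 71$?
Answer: $\frac{852}{5657} + \frac{15975 i \sqrt{2}}{11314} \approx 0.15061 + 1.9968 i$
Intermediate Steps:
$R{\left(N \right)} = - 3 N \sqrt{-3 + N}$ ($R{\left(N \right)} = - 3 N \sqrt{N - 3} = - 3 N \sqrt{-3 + N}$)
$W = 20 - 150 i \sqrt{2}$ ($W = - 5 \left(-4 - - 15 \sqrt{-3 - 5}\right) = - 5 \left(-4 - - 15 \sqrt{-8}\right) = - 5 \left(-4 - - 15 \cdot 2 i \sqrt{2}\right) = - 5 \left(-4 + 30 i \sqrt{2}\right) = 20 - 150 i \sqrt{2} \approx 20.0 - 212.13 i$)
$g{\left(X,U \right)} = \frac{U}{-4 + X}$
$g{\left(W,6 \right)} 71 = \frac{6}{-4 + \left(20 - 150 i \sqrt{2}\right)} 71 = \frac{6}{16 - 150 i \sqrt{2}} \cdot 71 = \frac{426}{16 - 150 i \sqrt{2}}$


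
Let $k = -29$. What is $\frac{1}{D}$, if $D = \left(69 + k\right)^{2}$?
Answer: $\frac{1}{1600} \approx 0.000625$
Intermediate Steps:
$D = 1600$ ($D = \left(69 - 29\right)^{2} = 40^{2} = 1600$)
$\frac{1}{D} = \frac{1}{1600}$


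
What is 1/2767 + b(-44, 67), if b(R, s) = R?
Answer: -121747/2767 ≈ -44.000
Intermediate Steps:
1/2767 + b(-44, 67) = 1/2767 - 44 = -121747/2767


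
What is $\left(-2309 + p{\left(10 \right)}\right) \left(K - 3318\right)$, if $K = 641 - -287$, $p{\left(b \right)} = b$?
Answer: $5494610$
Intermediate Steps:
$K = 928$ ($K = 641 + 287 = 928$)
$\left(-2309 + p{\left(10 \right)}\right) \left(K - 3318\right) = \left(-2309 + 10\right) \left(928 - 3318\right) = \left(-2299\right) \left(-2390\right) = 5494610$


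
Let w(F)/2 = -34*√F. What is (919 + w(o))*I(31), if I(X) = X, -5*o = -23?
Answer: 28489 - 2108*√115/5 ≈ 23968.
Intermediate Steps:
o = 23/5 (o = -⅕*(-23) = 23/5 ≈ 4.6000)
w(F) = -68*√F (w(F) = 2*(-34*√F) = -68*√F)
(919 + w(o))*I(31) = (919 - 68*√115/5)*31 = 28489 - 2108*√115/5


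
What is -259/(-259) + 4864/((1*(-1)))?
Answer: -4863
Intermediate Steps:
-259/(-259) + 4864/((1*(-1))) = -259*(-1/259) + 4864/(-1) = 1 + 4864*(-1) = 1 - 4864 = -4863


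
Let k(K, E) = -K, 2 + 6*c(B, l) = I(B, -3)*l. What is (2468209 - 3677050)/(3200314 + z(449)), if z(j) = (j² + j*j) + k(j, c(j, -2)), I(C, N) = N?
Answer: -1208841/3603067 ≈ -0.33550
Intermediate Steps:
c(B, l) = -⅓ - l/2 (c(B, l) = -⅓ + (-3*l)/6 = -⅓ - l/2)
z(j) = -j + 2*j² (z(j) = (j² + j*j) - j = (j² + j²) - j = 2*j² - j = -j + 2*j²)
(2468209 - 3677050)/(3200314 + z(449)) = (2468209 - 3677050)/(3200314 + 449*(-1 + 2*449)) = -1208841/(3200314 + 449*(-1 + 898)) = -1208841/(3200314 + 449*897) = -1208841/(3200314 + 402753) = -1208841/3603067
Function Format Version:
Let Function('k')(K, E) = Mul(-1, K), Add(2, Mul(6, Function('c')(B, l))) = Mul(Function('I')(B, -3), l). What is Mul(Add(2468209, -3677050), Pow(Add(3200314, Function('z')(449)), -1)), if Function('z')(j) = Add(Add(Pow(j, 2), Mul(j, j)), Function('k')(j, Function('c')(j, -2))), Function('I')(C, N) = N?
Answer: Rational(-1208841, 3603067) ≈ -0.33550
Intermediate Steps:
Function('c')(B, l) = Add(Rational(-1, 3), Mul(Rational(-1, 2), l)) (Function('c')(B, l) = Add(Rational(-1, 3), Mul(Rational(1, 6), Mul(-3, l))) = Add(Rational(-1, 3), Mul(Rational(-1, 2), l)))
Function('z')(j) = Add(Mul(-1, j), Mul(2, Pow(j, 2))) (Function('z')(j) = Add(Add(Pow(j, 2), Mul(j, j)), Mul(-1, j)) = Add(Add(Pow(j, 2), Pow(j, 2)), Mul(-1, j)) = Add(Mul(2, Pow(j, 2)), Mul(-1, j)) = Add(Mul(-1, j), Mul(2, Pow(j, 2))))
Mul(Add(2468209, -3677050), Pow(Add(3200314, Function('z')(449)), -1)) = Mul(Add(2468209, -3677050), Pow(Add(3200314, Mul(449, Add(-1, Mul(2, 449)))), -1)) = Mul(-1208841, Pow(Add(3200314, Mul(449, Add(-1, 898))), -1)) = Mul(-1208841, Pow(Add(3200314, Mul(449, 897)), -1)) = Mul(-1208841, Pow(Add(3200314, 402753), -1)) = Mul(-1208841, Pow(3603067, -1)) = Mul(-1208841, Rational(1, 3603067)) = Rational(-1208841, 3603067)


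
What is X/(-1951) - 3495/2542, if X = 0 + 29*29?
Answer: -8956567/4959442 ≈ -1.8060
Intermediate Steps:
X = 841 (X = 0 + 841 = 841)
X/(-1951) - 3495/2542 = 841/(-1951) - 3495/2542 = 841*(-1/1951) - 3495*1/2542 = -841/1951 - 3495/2542 = -8956567/4959442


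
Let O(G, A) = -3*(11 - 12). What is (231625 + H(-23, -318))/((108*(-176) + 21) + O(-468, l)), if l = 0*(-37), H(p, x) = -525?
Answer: -57775/4746 ≈ -12.173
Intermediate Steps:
l = 0
O(G, A) = 3 (O(G, A) = -3*(-1) = 3)
(231625 + H(-23, -318))/((108*(-176) + 21) + O(-468, l)) = (231625 - 525)/((108*(-176) + 21) + 3) = 231100/((-19008 + 21) + 3) = 231100/(-18987 + 3) = 231100/(-18984) = 231100*(-1/18984) = -57775/4746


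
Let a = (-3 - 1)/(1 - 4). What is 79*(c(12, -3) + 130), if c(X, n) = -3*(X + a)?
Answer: 7110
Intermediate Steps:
a = 4/3 (a = -4/(-3) = -4*(-⅓) = 4/3 ≈ 1.3333)
c(X, n) = -4 - 3*X (c(X, n) = -3*(X + 4/3) = -3*(4/3 + X) = -4 - 3*X)
79*(c(12, -3) + 130) = 79*((-4 - 3*12) + 130) = 79*((-4 - 36) + 130) = 79*(-40 + 130) = 79*90 = 7110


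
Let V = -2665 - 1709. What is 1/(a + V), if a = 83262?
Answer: 1/78888 ≈ 1.2676e-5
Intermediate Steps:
V = -4374
1/(a + V) = 1/(83262 - 4374) = 1/78888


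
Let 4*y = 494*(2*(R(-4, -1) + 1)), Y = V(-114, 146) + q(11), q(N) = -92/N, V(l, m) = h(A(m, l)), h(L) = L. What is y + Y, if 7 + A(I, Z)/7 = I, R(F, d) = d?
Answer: 10611/11 ≈ 964.64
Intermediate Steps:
A(I, Z) = -49 + 7*I
V(l, m) = -49 + 7*m
Y = 10611/11 (Y = (-49 + 7*146) - 92/11 = (-49 + 1022) - 92*1/11 = 973 - 92/11 = 10611/11 ≈ 964.64)
y = 0 (y = (494*(2*(-1 + 1)))/4 = (494*(2*0))/4 = (494*0)/4 = (¼)*0 = 0)
y + Y = 0 + 10611/11 = 10611/11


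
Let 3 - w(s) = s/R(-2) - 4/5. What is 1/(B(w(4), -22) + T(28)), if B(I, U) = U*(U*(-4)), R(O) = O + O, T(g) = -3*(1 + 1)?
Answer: -1/1942 ≈ -0.00051493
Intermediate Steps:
T(g) = -6 (T(g) = -3*2 = -6)
R(O) = 2*O
w(s) = 19/5 + s/4 (w(s) = 3 - (s/((2*(-2))) - 4/5) = 3 - (s/(-4) - 4*1/5) = 3 - (s*(-1/4) - 4/5) = 3 - (-s/4 - 4/5) = 3 - (-4/5 - s/4) = 3 + (4/5 + s/4) = 19/5 + s/4)
B(I, U) = -4*U**2 (B(I, U) = U*(-4*U) = -4*U**2)
1/(B(w(4), -22) + T(28)) = 1/(-4*(-22)**2 - 6) = 1/(-4*484 - 6) = 1/(-1936 - 6) = 1/(-1942) = -1/1942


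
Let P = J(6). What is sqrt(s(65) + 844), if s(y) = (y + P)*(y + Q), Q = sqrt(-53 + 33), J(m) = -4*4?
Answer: sqrt(4029 + 98*I*sqrt(5)) ≈ 63.498 + 1.7255*I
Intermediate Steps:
J(m) = -16
P = -16
Q = 2*I*sqrt(5) (Q = sqrt(-20) = 2*I*sqrt(5) ≈ 4.4721*I)
s(y) = (-16 + y)*(y + 2*I*sqrt(5)) (s(y) = (y - 16)*(y + 2*I*sqrt(5)) = (-16 + y)*(y + 2*I*sqrt(5)))
sqrt(s(65) + 844) = sqrt((65**2 - 16*65 - 32*I*sqrt(5) + 2*I*65*sqrt(5)) + 844) = sqrt((4225 - 1040 - 32*I*sqrt(5) + 130*I*sqrt(5)) + 844) = sqrt((3185 + 98*I*sqrt(5)) + 844) = sqrt(4029 + 98*I*sqrt(5))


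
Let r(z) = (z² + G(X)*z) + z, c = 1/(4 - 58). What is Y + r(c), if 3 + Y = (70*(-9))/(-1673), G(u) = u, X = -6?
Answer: -1763563/696924 ≈ -2.5305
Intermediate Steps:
c = -1/54 (c = 1/(-54) = -1/54 ≈ -0.018519)
r(z) = z² - 5*z (r(z) = (z² - 6*z) + z = z² - 5*z)
Y = -627/239 (Y = -3 + (70*(-9))/(-1673) = -3 - 630*(-1/1673) = -3 + 90/239 = -627/239 ≈ -2.6234)
Y + r(c) = -627/239 - (-5 - 1/54)/54 = -627/239 - 1/54*(-271/54) = -627/239 + 271/2916 = -1763563/696924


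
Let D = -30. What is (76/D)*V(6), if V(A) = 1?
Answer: -38/15 ≈ -2.5333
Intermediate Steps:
(76/D)*V(6) = (76/(-30))*1 = (76*(-1/30))*1 = -38/15*1 = -38/15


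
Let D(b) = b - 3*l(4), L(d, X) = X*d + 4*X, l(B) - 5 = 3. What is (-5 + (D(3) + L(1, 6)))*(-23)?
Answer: -92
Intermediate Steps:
l(B) = 8 (l(B) = 5 + 3 = 8)
L(d, X) = 4*X + X*d
D(b) = -24 + b (D(b) = b - 3*8 = b - 24 = -24 + b)
(-5 + (D(3) + L(1, 6)))*(-23) = (-5 + ((-24 + 3) + 6*(4 + 1)))*(-23) = (-5 + (-21 + 6*5))*(-23) = (-5 + (-21 + 30))*(-23) = (-5 + 9)*(-23) = 4*(-23) = -92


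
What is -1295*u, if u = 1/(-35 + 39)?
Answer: -1295/4 ≈ -323.75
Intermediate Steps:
u = 1/4 ≈ 0.25000
-1295*u = -1295*1/4 = -1295/4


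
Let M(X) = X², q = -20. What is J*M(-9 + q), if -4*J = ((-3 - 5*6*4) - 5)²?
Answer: -3444736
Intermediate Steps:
J = -4096 (J = -((-3 - 5*6*4) - 5)²/4 = -((-3 - 30*4) - 5)²/4 = -((-3 - 120) - 5)²/4 = -(-123 - 5)²/4 = -¼*(-128)² = -¼*16384 = -4096)
J*M(-9 + q) = -4096*(-9 - 20)² = -4096*(-29)² = -4096*841 = -3444736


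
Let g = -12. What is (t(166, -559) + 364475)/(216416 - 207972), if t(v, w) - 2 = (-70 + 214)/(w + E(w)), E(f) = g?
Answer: 208116223/4821524 ≈ 43.164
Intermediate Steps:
E(f) = -12
t(v, w) = 2 + 144/(-12 + w) (t(v, w) = 2 + (-70 + 214)/(w - 12) = 2 + 144/(-12 + w))
(t(166, -559) + 364475)/(216416 - 207972) = (2*(60 - 559)/(-12 - 559) + 364475)/(216416 - 207972) = (2*(-499)/(-571) + 364475)/8444 = (2*(-1/571)*(-499) + 364475)*(1/8444) = (998/571 + 364475)*(1/8444) = (208116223/571)*(1/8444) = 208116223/4821524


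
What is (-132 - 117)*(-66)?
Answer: 16434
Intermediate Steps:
(-132 - 117)*(-66) = -249*(-66) = 16434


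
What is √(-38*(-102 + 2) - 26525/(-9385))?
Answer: √13397847685/1877 ≈ 61.667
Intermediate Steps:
√(-38*(-102 + 2) - 26525/(-9385)) = √(-38*(-100) - 26525*(-1/9385)) = √(3800 + 5305/1877) = √(7137905/1877) = √13397847685/1877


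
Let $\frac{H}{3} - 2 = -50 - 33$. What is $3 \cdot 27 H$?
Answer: $-19683$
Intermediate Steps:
$H = -243$ ($H = 6 + 3 \left(-50 - 33\right) = 6 + 3 \left(-83\right) = 6 - 249 = -243$)
$3 \cdot 27 H = 3 \cdot 27 \left(-243\right) = 81 \left(-243\right) = -19683$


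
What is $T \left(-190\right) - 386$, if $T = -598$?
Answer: $113234$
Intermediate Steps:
$T \left(-190\right) - 386 = \left(-598\right) \left(-190\right) - 386 = 113620 - 386 = 113234$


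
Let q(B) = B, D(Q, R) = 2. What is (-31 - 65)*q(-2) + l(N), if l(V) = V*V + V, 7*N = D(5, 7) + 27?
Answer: 10452/49 ≈ 213.31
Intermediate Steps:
N = 29/7 (N = (2 + 27)/7 = (⅐)*29 = 29/7 ≈ 4.1429)
l(V) = V + V² (l(V) = V² + V = V + V²)
(-31 - 65)*q(-2) + l(N) = (-31 - 65)*(-2) + 29*(1 + 29/7)/7 = -96*(-2) + (29/7)*(36/7) = 192 + 1044/49 = 10452/49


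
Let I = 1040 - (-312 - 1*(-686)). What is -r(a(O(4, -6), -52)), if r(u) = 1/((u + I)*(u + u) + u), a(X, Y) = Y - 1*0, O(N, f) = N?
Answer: 1/63908 ≈ 1.5647e-5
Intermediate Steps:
I = 666 (I = 1040 - (-312 + 686) = 1040 - 1*374 = 1040 - 374 = 666)
a(X, Y) = Y (a(X, Y) = Y + 0 = Y)
r(u) = 1/(u + 2*u*(666 + u)) (r(u) = 1/((u + 666)*(u + u) + u) = 1/((666 + u)*(2*u) + u) = 1/(2*u*(666 + u) + u) = 1/(u + 2*u*(666 + u)))
-r(a(O(4, -6), -52)) = -1/((-52)*(1333 + 2*(-52))) = -(-1)/(52*(1333 - 104)) = -(-1)/(52*1229) = -1*(-1/63908) = 1/63908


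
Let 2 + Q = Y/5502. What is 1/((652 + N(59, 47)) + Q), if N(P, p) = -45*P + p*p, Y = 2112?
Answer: 917/187420 ≈ 0.0048928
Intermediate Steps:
Q = -1482/917 (Q = -2 + 2112/5502 = -2 + 2112*(1/5502) = -2 + 352/917 = -1482/917 ≈ -1.6161)
N(P, p) = p² - 45*P (N(P, p) = -45*P + p² = p² - 45*P)
1/((652 + N(59, 47)) + Q) = 1/((652 + (47² - 45*59)) - 1482/917) = 1/((652 + (2209 - 2655)) - 1482/917) = 1/((652 - 446) - 1482/917) = 1/(206 - 1482/917) = 1/(187420/917) = 917/187420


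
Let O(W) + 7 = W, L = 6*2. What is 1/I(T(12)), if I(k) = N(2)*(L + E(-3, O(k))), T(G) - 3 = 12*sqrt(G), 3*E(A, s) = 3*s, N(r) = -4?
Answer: 1/832 - 3*sqrt(3)/832 ≈ -0.0050435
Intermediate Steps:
L = 12
O(W) = -7 + W
E(A, s) = s (E(A, s) = (3*s)/3 = s)
T(G) = 3 + 12*sqrt(G)
I(k) = -20 - 4*k (I(k) = -4*(12 + (-7 + k)) = -4*(5 + k) = -20 - 4*k)
1/I(T(12)) = 1/(-20 - 4*(3 + 12*sqrt(12))) = 1/(-20 - 4*(3 + 12*(2*sqrt(3)))) = 1/(-20 - 4*(3 + 24*sqrt(3))) = 1/(-20 + (-12 - 96*sqrt(3))) = 1/(-32 - 96*sqrt(3))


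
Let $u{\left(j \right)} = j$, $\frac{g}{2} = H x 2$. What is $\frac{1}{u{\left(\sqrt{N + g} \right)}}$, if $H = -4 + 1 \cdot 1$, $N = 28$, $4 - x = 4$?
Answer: $\frac{\sqrt{7}}{14} \approx 0.18898$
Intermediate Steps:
$x = 0$ ($x = 4 - 4 = 0$)
$H = -3$ ($H = -4 + 1 = -3$)
$g = 0$ ($g = 2 \left(-3\right) 0 \cdot 2 = 2 \cdot 0 \cdot 2 = 2 \cdot 0 = 0$)
$\frac{1}{u{\left(\sqrt{N + g} \right)}} = \frac{1}{\sqrt{28 + 0}} = \frac{1}{\sqrt{28}} = \frac{1}{2 \sqrt{7}} = \frac{\sqrt{7}}{14}$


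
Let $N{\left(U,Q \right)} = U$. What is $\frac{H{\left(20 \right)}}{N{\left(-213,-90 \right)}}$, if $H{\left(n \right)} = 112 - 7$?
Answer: $- \frac{35}{71} \approx -0.49296$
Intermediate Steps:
$H{\left(n \right)} = 105$ ($H{\left(n \right)} = 112 - 7 = 105$)
$\frac{H{\left(20 \right)}}{N{\left(-213,-90 \right)}} = \frac{105}{-213} = 105 \left(- \frac{1}{213}\right) = - \frac{35}{71}$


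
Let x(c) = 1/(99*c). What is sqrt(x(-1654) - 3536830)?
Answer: I*sqrt(10536905275703114)/54582 ≈ 1880.6*I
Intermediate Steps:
x(c) = 1/(99*c)
sqrt(x(-1654) - 3536830) = sqrt((1/99)/(-1654) - 3536830) = sqrt((1/99)*(-1/1654) - 3536830) = sqrt(-1/163746 - 3536830) = sqrt(-579141765181/163746) = I*sqrt(10536905275703114)/54582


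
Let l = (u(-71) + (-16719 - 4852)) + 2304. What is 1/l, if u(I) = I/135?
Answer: -135/2601116 ≈ -5.1901e-5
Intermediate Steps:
u(I) = I/135 (u(I) = I*(1/135) = I/135)
l = -2601116/135 (l = ((1/135)*(-71) + (-16719 - 4852)) + 2304 = (-71/135 - 21571) + 2304 = -2912156/135 + 2304 = -2601116/135 ≈ -19268.)
1/l = 1/(-2601116/135) = -135/2601116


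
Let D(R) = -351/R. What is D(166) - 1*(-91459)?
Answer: 15181843/166 ≈ 91457.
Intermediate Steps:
D(166) - 1*(-91459) = -351/166 - 1*(-91459) = -351*1/166 + 91459 = -351/166 + 91459 = 15181843/166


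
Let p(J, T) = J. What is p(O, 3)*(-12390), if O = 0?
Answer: 0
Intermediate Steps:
p(O, 3)*(-12390) = 0*(-12390) = 0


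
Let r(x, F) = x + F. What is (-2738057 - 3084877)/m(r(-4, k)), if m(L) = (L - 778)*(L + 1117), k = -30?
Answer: 970489/146566 ≈ 6.6215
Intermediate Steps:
r(x, F) = F + x
m(L) = (-778 + L)*(1117 + L)
(-2738057 - 3084877)/m(r(-4, k)) = (-2738057 - 3084877)/(-869026 + (-30 - 4)**2 + 339*(-30 - 4)) = -5822934/(-869026 + (-34)**2 + 339*(-34)) = -5822934/(-869026 + 1156 - 11526) = -5822934/(-879396) = -5822934*(-1/879396) = 970489/146566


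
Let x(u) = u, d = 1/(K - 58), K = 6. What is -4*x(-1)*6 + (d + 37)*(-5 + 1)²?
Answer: 8004/13 ≈ 615.69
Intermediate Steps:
d = -1/52 (d = 1/(6 - 58) = 1/(-52) = -1/52 ≈ -0.019231)
-4*x(-1)*6 + (d + 37)*(-5 + 1)² = -4*(-1)*6 + (-1/52 + 37)*(-5 + 1)² = 4*6 + (1923/52)*(-4)² = 24 + (1923/52)*16 = 24 + 7692/13 = 8004/13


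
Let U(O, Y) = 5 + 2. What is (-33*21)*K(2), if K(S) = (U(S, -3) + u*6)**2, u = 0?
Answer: -33957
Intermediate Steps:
U(O, Y) = 7
K(S) = 49 (K(S) = (7 + 0*6)**2 = (7 + 0)**2 = 7**2 = 49)
(-33*21)*K(2) = -33*21*49 = -693*49 = -33957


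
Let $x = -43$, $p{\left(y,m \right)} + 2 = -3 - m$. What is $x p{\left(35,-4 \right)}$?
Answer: $43$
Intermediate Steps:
$p{\left(y,m \right)} = -5 - m$ ($p{\left(y,m \right)} = -2 - \left(3 + m\right) = -5 - m$)
$x p{\left(35,-4 \right)} = - 43 \left(-5 - -4\right) = - 43 \left(-5 + 4\right) = \left(-43\right) \left(-1\right) = 43$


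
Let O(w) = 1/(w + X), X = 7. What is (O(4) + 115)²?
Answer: 1602756/121 ≈ 13246.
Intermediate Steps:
O(w) = 1/(7 + w) (O(w) = 1/(w + 7) = 1/(7 + w))
(O(4) + 115)² = (1/(7 + 4) + 115)² = (1/11 + 115)² = (1266/11)² = 1602756/121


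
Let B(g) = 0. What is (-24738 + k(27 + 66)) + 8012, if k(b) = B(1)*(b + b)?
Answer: -16726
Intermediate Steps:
k(b) = 0 (k(b) = 0*(b + b) = 0*(2*b) = 0)
(-24738 + k(27 + 66)) + 8012 = (-24738 + 0) + 8012 = -24738 + 8012 = -16726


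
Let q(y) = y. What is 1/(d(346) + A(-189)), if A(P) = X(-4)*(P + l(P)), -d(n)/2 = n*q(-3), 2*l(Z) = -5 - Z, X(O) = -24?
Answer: 1/4404 ≈ 0.00022707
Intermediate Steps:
l(Z) = -5/2 - Z/2 (l(Z) = (-5 - Z)/2 = -5/2 - Z/2)
d(n) = 6*n (d(n) = -2*n*(-3) = -(-6)*n = 6*n)
A(P) = 60 - 12*P (A(P) = -24*(P + (-5/2 - P/2)) = -24*(-5/2 + P/2) = 60 - 12*P)
1/(d(346) + A(-189)) = 1/(6*346 + (60 - 12*(-189))) = 1/(2076 + (60 + 2268)) = 1/(2076 + 2328) = 1/4404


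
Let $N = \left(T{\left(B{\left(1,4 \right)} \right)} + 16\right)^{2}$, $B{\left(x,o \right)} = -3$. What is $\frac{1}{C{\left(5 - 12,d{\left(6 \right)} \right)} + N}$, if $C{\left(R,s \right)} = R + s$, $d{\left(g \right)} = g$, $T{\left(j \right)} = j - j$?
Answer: $\frac{1}{255} \approx 0.0039216$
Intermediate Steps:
$T{\left(j \right)} = 0$
$N = 256$ ($N = \left(0 + 16\right)^{2} = 16^{2} = 256$)
$\frac{1}{C{\left(5 - 12,d{\left(6 \right)} \right)} + N} = \frac{1}{\left(\left(5 - 12\right) + 6\right) + 256} = \frac{1}{\left(-7 + 6\right) + 256} = \frac{1}{-1 + 256} = \frac{1}{255}$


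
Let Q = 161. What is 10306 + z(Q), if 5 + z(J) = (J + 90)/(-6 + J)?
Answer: 1596906/155 ≈ 10303.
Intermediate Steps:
z(J) = -5 + (90 + J)/(-6 + J) (z(J) = -5 + (J + 90)/(-6 + J) = -5 + (90 + J)/(-6 + J))
10306 + z(Q) = 10306 + 4*(30 - 1*161)/(-6 + 161) = 10306 + 4*(30 - 161)/155 = 10306 + 4*(1/155)*(-131) = 10306 - 524/155 = 1596906/155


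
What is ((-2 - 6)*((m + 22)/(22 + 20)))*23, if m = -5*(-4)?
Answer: -184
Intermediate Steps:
m = 20
((-2 - 6)*((m + 22)/(22 + 20)))*23 = ((-2 - 6)*((20 + 22)/(22 + 20)))*23 = -336/42*23 = -8*1*23 = -8*23 = -184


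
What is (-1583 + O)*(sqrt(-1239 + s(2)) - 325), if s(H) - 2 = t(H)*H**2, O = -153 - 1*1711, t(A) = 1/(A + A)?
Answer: 1120275 - 6894*I*sqrt(309) ≈ 1.1203e+6 - 1.2119e+5*I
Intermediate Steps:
t(A) = 1/(2*A)
O = -1864 (O = -153 - 1711 = -1864)
s(H) = 2 + H/2 (s(H) = 2 + (1/(2*H))*H**2 = 2 + H/2)
(-1583 + O)*(sqrt(-1239 + s(2)) - 325) = (-1583 - 1864)*(sqrt(-1239 + (2 + (1/2)*2)) - 325) = -3447*(sqrt(-1239 + (2 + 1)) - 325) = -3447*(sqrt(-1239 + 3) - 325) = -3447*(sqrt(-1236) - 325) = -3447*(2*I*sqrt(309) - 325) = -3447*(-325 + 2*I*sqrt(309)) = 1120275 - 6894*I*sqrt(309)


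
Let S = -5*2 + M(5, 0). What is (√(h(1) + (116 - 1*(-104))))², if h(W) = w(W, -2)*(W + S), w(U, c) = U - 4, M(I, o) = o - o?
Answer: 247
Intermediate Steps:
M(I, o) = 0
w(U, c) = -4 + U
S = -10 (S = -5*2 + 0 = -10 + 0 = -10)
h(W) = (-10 + W)*(-4 + W) (h(W) = (-4 + W)*(W - 10) = (-4 + W)*(-10 + W) = (-10 + W)*(-4 + W))
(√(h(1) + (116 - 1*(-104))))² = (√((-10 + 1)*(-4 + 1) + (116 - 1*(-104))))² = (√(-9*(-3) + (116 + 104)))² = (√(27 + 220))² = (√247)² = 247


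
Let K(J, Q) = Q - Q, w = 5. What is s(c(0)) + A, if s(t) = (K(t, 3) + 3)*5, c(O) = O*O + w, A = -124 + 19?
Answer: -90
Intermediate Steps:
K(J, Q) = 0
A = -105
c(O) = 5 + O² (c(O) = O*O + 5 = O² + 5 = 5 + O²)
s(t) = 15 (s(t) = (0 + 3)*5 = 3*5 = 15)
s(c(0)) + A = 15 - 105 = -90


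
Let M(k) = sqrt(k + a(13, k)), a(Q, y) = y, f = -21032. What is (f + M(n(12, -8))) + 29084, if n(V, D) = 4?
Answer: 8052 + 2*sqrt(2) ≈ 8054.8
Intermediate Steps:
M(k) = sqrt(2)*sqrt(k) (M(k) = sqrt(k + k) = sqrt(2*k) = sqrt(2)*sqrt(k))
(f + M(n(12, -8))) + 29084 = (-21032 + sqrt(2)*sqrt(4)) + 29084 = (-21032 + sqrt(2)*2) + 29084 = (-21032 + 2*sqrt(2)) + 29084 = 8052 + 2*sqrt(2)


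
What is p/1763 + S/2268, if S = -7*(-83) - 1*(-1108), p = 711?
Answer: 1530085/1332828 ≈ 1.1480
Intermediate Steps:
S = 1689 (S = 581 + 1108 = 1689)
p/1763 + S/2268 = 711/1763 + 1689/2268 = 711*(1/1763) + 1689*(1/2268) = 711/1763 + 563/756 = 1530085/1332828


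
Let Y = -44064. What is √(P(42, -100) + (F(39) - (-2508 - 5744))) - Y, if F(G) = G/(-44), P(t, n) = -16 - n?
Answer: 44064 + √4034195/22 ≈ 44155.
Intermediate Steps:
F(G) = -G/44 (F(G) = G*(-1/44) = -G/44)
√(P(42, -100) + (F(39) - (-2508 - 5744))) - Y = √((-16 - 1*(-100)) + (-1/44*39 - (-2508 - 5744))) - 1*(-44064) = √((-16 + 100) + (-39/44 - 1*(-8252))) + 44064 = √(84 + (-39/44 + 8252)) + 44064 = √(84 + 363049/44) + 44064 = √(366745/44) + 44064 = √4034195/22 + 44064 = 44064 + √4034195/22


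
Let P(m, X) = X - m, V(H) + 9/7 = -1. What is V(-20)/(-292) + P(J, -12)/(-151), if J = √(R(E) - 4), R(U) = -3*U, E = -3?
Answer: 6736/77161 + √5/151 ≈ 0.10211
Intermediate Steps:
V(H) = -16/7 (V(H) = -9/7 - 1 = -16/7)
J = √5 (J = √(-3*(-3) - 4) = √(9 - 4) = √5 ≈ 2.2361)
V(-20)/(-292) + P(J, -12)/(-151) = -16/7/(-292) + (-12 - √5)/(-151) = -16/7*(-1/292) + (-12 - √5)*(-1/151) = 4/511 + (12/151 + √5/151) = 6736/77161 + √5/151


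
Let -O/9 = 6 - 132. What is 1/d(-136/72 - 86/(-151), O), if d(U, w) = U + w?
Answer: 1359/1539313 ≈ 0.00088286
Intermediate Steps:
O = 1134 (O = -9*(6 - 132) = -9*(-126) = 1134)
1/d(-136/72 - 86/(-151), O) = 1/((-136/72 - 86/(-151)) + 1134) = 1/((-136*1/72 - 86*(-1/151)) + 1134) = 1/((-17/9 + 86/151) + 1134) = 1/(-1793/1359 + 1134) = 1/(1539313/1359) = 1359/1539313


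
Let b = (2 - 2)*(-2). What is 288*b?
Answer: 0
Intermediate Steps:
b = 0 (b = 0*(-2) = 0)
288*b = 288*0 = 0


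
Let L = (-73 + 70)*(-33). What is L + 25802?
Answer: 25901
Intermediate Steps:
L = 99 (L = -3*(-33) = 99)
L + 25802 = 99 + 25802 = 25901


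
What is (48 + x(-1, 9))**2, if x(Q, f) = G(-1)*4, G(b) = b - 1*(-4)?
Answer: 3600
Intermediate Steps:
G(b) = 4 + b (G(b) = b + 4 = 4 + b)
x(Q, f) = 12 (x(Q, f) = (4 - 1)*4 = 3*4 = 12)
(48 + x(-1, 9))**2 = (48 + 12)**2 = 60**2 = 3600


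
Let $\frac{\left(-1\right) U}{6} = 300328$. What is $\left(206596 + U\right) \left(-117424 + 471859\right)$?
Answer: $-565455674820$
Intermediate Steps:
$U = -1801968$ ($U = \left(-6\right) 300328 = -1801968$)
$\left(206596 + U\right) \left(-117424 + 471859\right) = \left(206596 - 1801968\right) \left(-117424 + 471859\right) = \left(-1595372\right) 354435 = -565455674820$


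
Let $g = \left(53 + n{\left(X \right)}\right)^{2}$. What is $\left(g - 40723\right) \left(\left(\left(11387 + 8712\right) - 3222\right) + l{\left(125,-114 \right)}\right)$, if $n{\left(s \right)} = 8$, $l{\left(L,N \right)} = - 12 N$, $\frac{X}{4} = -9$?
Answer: $-675101490$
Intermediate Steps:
$X = -36$ ($X = 4 \left(-9\right) = -36$)
$g = 3721$ ($g = \left(53 + 8\right)^{2} = 61^{2} = 3721$)
$\left(g - 40723\right) \left(\left(\left(11387 + 8712\right) - 3222\right) + l{\left(125,-114 \right)}\right) = \left(3721 - 40723\right) \left(\left(\left(11387 + 8712\right) - 3222\right) - -1368\right) = - 37002 \left(\left(20099 - 3222\right) + 1368\right) = - 37002 \left(16877 + 1368\right) = \left(-37002\right) 18245 = -675101490$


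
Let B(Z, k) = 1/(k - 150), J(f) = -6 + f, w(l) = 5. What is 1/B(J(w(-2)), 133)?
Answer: -17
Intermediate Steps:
B(Z, k) = 1/(-150 + k)
1/B(J(w(-2)), 133) = 1/(1/(-150 + 133)) = 1/(1/(-17)) = 1/(-1/17) = -17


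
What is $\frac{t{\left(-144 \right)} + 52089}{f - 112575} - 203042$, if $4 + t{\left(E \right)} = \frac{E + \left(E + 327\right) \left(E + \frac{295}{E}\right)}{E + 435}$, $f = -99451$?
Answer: $- \frac{601325683662533}{2961579168} \approx -2.0304 \cdot 10^{5}$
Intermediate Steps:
$t{\left(E \right)} = -4 + \frac{E + \left(327 + E\right) \left(E + \frac{295}{E}\right)}{435 + E}$ ($t{\left(E \right)} = -4 + \frac{E + \left(E + 327\right) \left(E + \frac{295}{E}\right)}{E + 435} = -4 + \frac{E + \left(327 + E\right) \left(E + \frac{295}{E}\right)}{435 + E}$)
$\frac{t{\left(-144 \right)} + 52089}{f - 112575} - 203042 = \frac{\frac{96465 + \left(-144\right)^{3} - -208080 + 324 \left(-144\right)^{2}}{\left(-144\right) \left(435 - 144\right)} + 52089}{-99451 - 112575} - 203042 = \frac{- \frac{96465 - 2985984 + 208080 + 324 \cdot 20736}{144 \cdot 291} + 52089}{-212026} - 203042 = \left(\left(- \frac{1}{144}\right) \frac{1}{291} \left(96465 - 2985984 + 208080 + 6718464\right) + 52089\right) \left(- \frac{1}{212026}\right) - 203042 = \left(\left(- \frac{1}{144}\right) \frac{1}{291} \cdot 4037025 + 52089\right) \left(- \frac{1}{212026}\right) - 203042 = \left(- \frac{1345675}{13968} + 52089\right) \left(- \frac{1}{212026}\right) - 203042 = \frac{726233477}{13968} \left(- \frac{1}{212026}\right) - 203042 = - \frac{726233477}{2961579168} - 203042 = - \frac{601325683662533}{2961579168}$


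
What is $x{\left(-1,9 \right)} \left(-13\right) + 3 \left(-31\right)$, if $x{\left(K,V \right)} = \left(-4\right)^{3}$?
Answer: $739$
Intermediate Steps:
$x{\left(K,V \right)} = -64$
$x{\left(-1,9 \right)} \left(-13\right) + 3 \left(-31\right) = \left(-64\right) \left(-13\right) + 3 \left(-31\right) = 832 - 93 = 739$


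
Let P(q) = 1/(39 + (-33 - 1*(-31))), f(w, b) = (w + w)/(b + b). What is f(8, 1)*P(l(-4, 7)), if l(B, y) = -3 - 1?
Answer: 8/37 ≈ 0.21622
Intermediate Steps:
l(B, y) = -4
f(w, b) = w/b (f(w, b) = (2*w)/((2*b)) = (2*w)*(1/(2*b)) = w/b)
P(q) = 1/37 (P(q) = 1/(39 + (-33 + 31)) = 1/(39 - 2) = 1/37)
f(8, 1)*P(l(-4, 7)) = (8/1)*(1/37) = (8*1)*(1/37) = 8*(1/37) = 8/37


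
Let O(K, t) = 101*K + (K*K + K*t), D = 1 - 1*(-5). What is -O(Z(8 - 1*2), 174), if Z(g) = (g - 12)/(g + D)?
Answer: 549/4 ≈ 137.25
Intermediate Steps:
D = 6 (D = 1 + 5 = 6)
Z(g) = (-12 + g)/(6 + g) (Z(g) = (g - 12)/(g + 6) = (-12 + g)/(6 + g))
O(K, t) = K² + 101*K + K*t (O(K, t) = 101*K + (K² + K*t) = K² + 101*K + K*t)
-O(Z(8 - 1*2), 174) = -(-12 + (8 - 1*2))/(6 + (8 - 1*2))*(101 + (-12 + (8 - 1*2))/(6 + (8 - 1*2)) + 174) = -(-12 + (8 - 2))/(6 + (8 - 2))*(101 + (-12 + (8 - 2))/(6 + (8 - 2)) + 174) = -(-12 + 6)/(6 + 6)*(101 + (-12 + 6)/(6 + 6) + 174) = --6/12*(101 - 6/12 + 174) = -(1/12)*(-6)*(101 + (1/12)*(-6) + 174) = -(-1)*(101 - ½ + 174)/2 = -(-1)*549/(2*2) = -1*(-549/4) = 549/4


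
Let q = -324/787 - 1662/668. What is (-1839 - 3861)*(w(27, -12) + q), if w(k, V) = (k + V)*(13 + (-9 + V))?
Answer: 92069743050/131429 ≈ 7.0053e+5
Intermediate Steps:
w(k, V) = (4 + V)*(V + k) (w(k, V) = (V + k)*(4 + V) = (4 + V)*(V + k))
q = -762213/262858 (q = -324*1/787 - 1662*1/668 = -324/787 - 831/334 = -762213/262858 ≈ -2.8997)
(-1839 - 3861)*(w(27, -12) + q) = (-1839 - 3861)*(((-12)² + 4*(-12) + 4*27 - 12*27) - 762213/262858) = -5700*((144 - 48 + 108 - 324) - 762213/262858) = -5700*(-120 - 762213/262858) = -5700*(-32305173/262858) = 92069743050/131429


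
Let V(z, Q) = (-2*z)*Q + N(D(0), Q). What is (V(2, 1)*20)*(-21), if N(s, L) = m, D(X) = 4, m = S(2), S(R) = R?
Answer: 840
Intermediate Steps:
m = 2
N(s, L) = 2
V(z, Q) = 2 - 2*Q*z (V(z, Q) = (-2*z)*Q + 2 = -2*Q*z + 2 = 2 - 2*Q*z)
(V(2, 1)*20)*(-21) = ((2 - 2*1*2)*20)*(-21) = ((2 - 4)*20)*(-21) = -2*20*(-21) = -40*(-21) = 840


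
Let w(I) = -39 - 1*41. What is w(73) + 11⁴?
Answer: 14561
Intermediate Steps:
w(I) = -80 (w(I) = -39 - 41 = -80)
w(73) + 11⁴ = -80 + 11⁴ = -80 + 14641 = 14561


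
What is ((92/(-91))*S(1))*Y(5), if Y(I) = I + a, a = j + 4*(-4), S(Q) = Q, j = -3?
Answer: 184/13 ≈ 14.154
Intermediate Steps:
a = -19 (a = -3 + 4*(-4) = -3 - 16 = -19)
Y(I) = -19 + I (Y(I) = I - 19 = -19 + I)
((92/(-91))*S(1))*Y(5) = ((92/(-91))*1)*(-19 + 5) = ((92*(-1/91))*1)*(-14) = -92/91*1*(-14) = -92/91*(-14) = 184/13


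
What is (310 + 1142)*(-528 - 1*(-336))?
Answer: -278784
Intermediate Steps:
(310 + 1142)*(-528 - 1*(-336)) = 1452*(-528 + 336) = 1452*(-192) = -278784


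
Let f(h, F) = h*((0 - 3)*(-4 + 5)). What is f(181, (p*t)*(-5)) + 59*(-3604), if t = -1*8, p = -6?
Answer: -213179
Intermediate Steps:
t = -8
f(h, F) = -3*h (f(h, F) = h*(-3*1) = h*(-3) = -3*h)
f(181, (p*t)*(-5)) + 59*(-3604) = -3*181 + 59*(-3604) = -543 - 212636 = -213179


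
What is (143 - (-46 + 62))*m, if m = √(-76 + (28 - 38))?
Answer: 127*I*√86 ≈ 1177.8*I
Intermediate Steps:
m = I*√86 (m = √(-76 - 10) = √(-86) = I*√86 ≈ 9.2736*I)
(143 - (-46 + 62))*m = (143 - (-46 + 62))*(I*√86) = (143 - 1*16)*(I*√86) = (143 - 16)*(I*√86) = 127*(I*√86) = 127*I*√86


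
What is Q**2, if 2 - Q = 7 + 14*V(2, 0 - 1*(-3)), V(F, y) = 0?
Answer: 25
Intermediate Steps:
Q = -5 (Q = 2 - (7 + 14*0) = 2 - (7 + 0) = 2 - 1*7 = 2 - 7 = -5)
Q**2 = (-5)**2 = 25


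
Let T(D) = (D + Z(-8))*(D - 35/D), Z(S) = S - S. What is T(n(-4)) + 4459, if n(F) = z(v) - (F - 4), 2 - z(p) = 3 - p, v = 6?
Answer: 4593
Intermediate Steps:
Z(S) = 0
z(p) = -1 + p (z(p) = 2 - (3 - p) = 2 + (-3 + p) = -1 + p)
n(F) = 9 - F (n(F) = (-1 + 6) - (F - 4) = 5 - (-4 + F) = 5 + (4 - F) = 9 - F)
T(D) = D*(D - 35/D) (T(D) = (D + 0)*(D - 35/D) = D*(D - 35/D))
T(n(-4)) + 4459 = (-35 + (9 - 1*(-4))²) + 4459 = (-35 + (9 + 4)²) + 4459 = (-35 + 13²) + 4459 = (-35 + 169) + 4459 = 134 + 4459 = 4593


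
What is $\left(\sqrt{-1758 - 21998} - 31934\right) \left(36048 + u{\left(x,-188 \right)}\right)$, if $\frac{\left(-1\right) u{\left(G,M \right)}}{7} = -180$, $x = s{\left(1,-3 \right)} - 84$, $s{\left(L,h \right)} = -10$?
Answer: $-1191393672 + 74616 i \sqrt{5939} \approx -1.1914 \cdot 10^{9} + 5.7503 \cdot 10^{6} i$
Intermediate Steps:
$x = -94$ ($x = -10 - 84 = -94$)
$u{\left(G,M \right)} = 1260$ ($u{\left(G,M \right)} = \left(-7\right) \left(-180\right) = 1260$)
$\left(\sqrt{-1758 - 21998} - 31934\right) \left(36048 + u{\left(x,-188 \right)}\right) = \left(\sqrt{-1758 - 21998} - 31934\right) \left(36048 + 1260\right) = \left(\sqrt{-23756} - 31934\right) 37308 = \left(2 i \sqrt{5939} - 31934\right) 37308 = \left(-31934 + 2 i \sqrt{5939}\right) 37308 = -1191393672 + 74616 i \sqrt{5939}$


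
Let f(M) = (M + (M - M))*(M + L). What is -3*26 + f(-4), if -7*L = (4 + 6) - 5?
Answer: -414/7 ≈ -59.143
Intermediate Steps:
L = -5/7 (L = -((4 + 6) - 5)/7 = -(10 - 5)/7 = -1/7*5 = -5/7 ≈ -0.71429)
f(M) = M*(-5/7 + M) (f(M) = (M + (M - M))*(M - 5/7) = (M + 0)*(-5/7 + M) = M*(-5/7 + M))
-3*26 + f(-4) = -3*26 + (1/7)*(-4)*(-5 + 7*(-4)) = -78 + (1/7)*(-4)*(-5 - 28) = -78 + (1/7)*(-4)*(-33) = -78 + 132/7 = -414/7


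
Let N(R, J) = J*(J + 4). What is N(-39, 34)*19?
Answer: 24548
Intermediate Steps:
N(R, J) = J*(4 + J)
N(-39, 34)*19 = (34*(4 + 34))*19 = (34*38)*19 = 1292*19 = 24548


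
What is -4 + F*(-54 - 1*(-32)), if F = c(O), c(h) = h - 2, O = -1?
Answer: 62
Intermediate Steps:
c(h) = -2 + h
F = -3 (F = -2 - 1 = -3)
-4 + F*(-54 - 1*(-32)) = -4 - 3*(-54 - 1*(-32)) = -4 - 3*(-54 + 32) = -4 - 3*(-22) = -4 + 66 = 62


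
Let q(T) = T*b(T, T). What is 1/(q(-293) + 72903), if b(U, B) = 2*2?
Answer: 1/71731 ≈ 1.3941e-5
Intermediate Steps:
b(U, B) = 4
q(T) = 4*T (q(T) = T*4 = 4*T)
1/(q(-293) + 72903) = 1/(4*(-293) + 72903) = 1/(-1172 + 72903) = 1/71731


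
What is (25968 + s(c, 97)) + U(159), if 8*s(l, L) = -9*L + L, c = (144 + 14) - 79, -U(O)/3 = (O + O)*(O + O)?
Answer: -277501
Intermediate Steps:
U(O) = -12*O² (U(O) = -3*(O + O)*(O + O) = -3*2*O*2*O = -12*O²)
c = 79 (c = 158 - 79 = 79)
s(l, L) = -L (s(l, L) = (-9*L + L)/8 = (-8*L)/8 = -L)
(25968 + s(c, 97)) + U(159) = (25968 - 1*97) - 12*159² = (25968 - 97) - 12*25281 = 25871 - 303372 = -277501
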